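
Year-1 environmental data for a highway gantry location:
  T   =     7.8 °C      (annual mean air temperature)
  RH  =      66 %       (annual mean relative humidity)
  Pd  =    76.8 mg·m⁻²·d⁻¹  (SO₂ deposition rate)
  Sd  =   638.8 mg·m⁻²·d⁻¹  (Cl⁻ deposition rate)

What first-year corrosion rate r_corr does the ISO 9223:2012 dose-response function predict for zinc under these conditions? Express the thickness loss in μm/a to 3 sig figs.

zinc: T≤10 °C ⇒ hinge +0.038·(7.8−10) = -0.0836
  sulphur-dioxide contribution → 1.669 μm/a
  chloride contribution → 2.287 μm/a
  ⇒ r_corr(zinc) = 3.956 μm/a

r_corr = 3.96 μm/a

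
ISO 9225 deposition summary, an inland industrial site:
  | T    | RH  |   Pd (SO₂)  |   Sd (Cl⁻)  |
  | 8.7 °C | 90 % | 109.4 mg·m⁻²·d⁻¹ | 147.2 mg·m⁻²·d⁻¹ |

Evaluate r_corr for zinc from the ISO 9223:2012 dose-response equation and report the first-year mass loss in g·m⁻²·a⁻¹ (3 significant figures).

zinc: f(T) = +0.038·(T−10) [T≤10 °C] = -0.0494
  Pd branch = 0.0129·Pd^0.44·e^(0.046·RH+f) = 6.085 μm/a
  Cl⁻ term: 0.0175·147.2^0.57·exp(0.008·90+0.085·8.7) = 1.296
  sum: 6.085 + 1.296 → r_corr = 7.381 μm/a
Convert to mass loss: 7.381 μm/a × 7.14 g/cm³ = 52.7 g·m⁻²·a⁻¹

r_corr = 52.7 g·m⁻²·a⁻¹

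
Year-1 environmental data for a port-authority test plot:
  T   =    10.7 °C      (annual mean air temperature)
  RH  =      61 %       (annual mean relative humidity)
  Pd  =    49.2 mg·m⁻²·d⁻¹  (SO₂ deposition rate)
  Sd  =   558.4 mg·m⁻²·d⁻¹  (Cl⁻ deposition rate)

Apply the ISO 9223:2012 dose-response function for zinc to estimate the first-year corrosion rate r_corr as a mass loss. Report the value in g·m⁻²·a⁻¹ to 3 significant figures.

r_corr = 26.6 g·m⁻²·a⁻¹

zinc: temperature factor f = -0.071·(0.7) = -0.0497
  SO₂ term: 0.0129·49.2^0.44·exp(0.046·61-0.0497) = 1.127
  Cl⁻ term: 0.0175·558.4^0.57·exp(0.008·61+0.085·10.7) = 2.604
  r_corr = 1.127 + 2.604 = 3.732 μm/a
Convert to mass loss: 3.732 μm/a × 7.14 g/cm³ = 26.65 g·m⁻²·a⁻¹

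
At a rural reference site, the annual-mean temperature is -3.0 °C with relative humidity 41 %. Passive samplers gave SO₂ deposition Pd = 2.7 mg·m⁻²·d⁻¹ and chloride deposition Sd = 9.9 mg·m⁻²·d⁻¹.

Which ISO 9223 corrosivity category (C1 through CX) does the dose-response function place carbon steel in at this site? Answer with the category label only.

C2

carbon steel: f(T) = +0.150·(T−10) [T≤10 °C] = -1.9500
  sulphur-dioxide contribution → 0.9584 μm/a
  chloride contribution → 1.45 μm/a
  ⇒ r_corr(carbon steel) = 2.408 μm/a
Category bounds: 1.3…25 μm/a bracket r_corr ⇒ C2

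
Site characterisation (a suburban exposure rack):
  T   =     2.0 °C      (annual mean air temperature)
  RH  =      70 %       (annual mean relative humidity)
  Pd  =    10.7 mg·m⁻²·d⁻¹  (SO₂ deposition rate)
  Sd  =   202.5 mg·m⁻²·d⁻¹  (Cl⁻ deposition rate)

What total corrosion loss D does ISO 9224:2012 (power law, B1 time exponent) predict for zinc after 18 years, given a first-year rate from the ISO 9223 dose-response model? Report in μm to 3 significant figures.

D(18) = 14.9 μm

zinc: f(T) = +0.038·(T−10) [T≤10 °C] = -0.3040
  sulphur-dioxide contribution → 0.676 μm/a
  chloride contribution → 0.7494 μm/a
  ⇒ r_corr(zinc) = 1.425 μm/a
ISO 9224: D(t) = r_corr · t^b with b = 0.813 (zinc, B1)
  D(18) = 1.425 × 18^0.813 = 1.425 × 10.48 = 14.94 μm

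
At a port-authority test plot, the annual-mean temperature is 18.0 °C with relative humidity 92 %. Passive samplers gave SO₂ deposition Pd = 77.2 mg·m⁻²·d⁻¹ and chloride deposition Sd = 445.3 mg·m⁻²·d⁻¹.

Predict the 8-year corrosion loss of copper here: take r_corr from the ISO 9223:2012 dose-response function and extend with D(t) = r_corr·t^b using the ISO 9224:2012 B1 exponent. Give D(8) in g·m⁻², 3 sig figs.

D(8) = 197 g·m⁻²

copper: f(T) = -0.080·(T−10) [T>10 °C] = -0.6400
  sulphur-dioxide contribution → 1.97 μm/a
  chloride contribution → 3.526 μm/a
  ⇒ r_corr(copper) = 5.496 μm/a
ISO 9224: D(t) = r_corr · t^b with b = 0.667 (copper, B1)
  D(8) = 5.496 × 8^0.667 = 5.496 × 4.003 = 22 μm
  Mass loss = 22 μm × 8.96 g/cm³ = 197.1 g·m⁻²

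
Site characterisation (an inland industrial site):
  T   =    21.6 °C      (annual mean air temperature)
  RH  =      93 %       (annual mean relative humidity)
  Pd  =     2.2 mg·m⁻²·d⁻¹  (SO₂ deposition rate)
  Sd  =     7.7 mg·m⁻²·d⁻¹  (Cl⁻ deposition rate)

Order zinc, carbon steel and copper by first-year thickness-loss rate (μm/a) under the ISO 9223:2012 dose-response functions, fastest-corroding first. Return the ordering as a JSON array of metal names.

zinc: T>10 °C ⇒ hinge -0.071·(21.6−10) = -0.8236
  SO₂ term: 0.0129·2.2^0.44·exp(0.046·93-0.8236) = 0.5774
  Cl⁻ term: 0.0175·7.7^0.57·exp(0.008·93+0.085·21.6) = 0.7393
  sum: 0.5774 + 0.7393 → r_corr = 1.317 μm/a
carbon steel: T>10 °C ⇒ hinge -0.054·(21.6−10) = -0.6264
  Pd branch = 1.77·Pd^0.52·e^(0.02·RH+f) = 9.158 μm/a
  Cl⁻ term: 0.102·7.7^0.62·exp(0.033·93+0.04·21.6) = 18.46
  r_corr = 9.158 + 18.46 = 27.62 μm/a
copper: f(T) = -0.080·(T−10) [T>10 °C] = -0.9280
  Pd branch = 0.0053·Pd^0.26·e^(0.059·RH+f) = 0.6212 μm/a
  Cl⁻ term: 0.01025·7.7^0.27·exp(0.036·93+0.049·21.6) = 1.458
  r_corr = 0.6212 + 1.458 = 2.079 μm/a
Ordering by μm/a: carbon steel (27.6) > copper (2.08) > zinc (1.32)

["carbon steel", "copper", "zinc"]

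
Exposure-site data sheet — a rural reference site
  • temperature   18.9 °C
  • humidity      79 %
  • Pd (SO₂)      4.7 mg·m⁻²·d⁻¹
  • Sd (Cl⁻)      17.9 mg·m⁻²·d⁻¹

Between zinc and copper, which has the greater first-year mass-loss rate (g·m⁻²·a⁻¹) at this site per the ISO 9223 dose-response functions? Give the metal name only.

zinc: T>10 °C ⇒ hinge -0.071·(18.9−10) = -0.6319
  sulphur-dioxide contribution → 0.513 μm/a
  chloride contribution → 0.8498 μm/a
  ⇒ r_corr(zinc) = 1.363 μm/a
  mass loss = 1.363 μm/a × 7.14 g/cm³ = 9.731 g·m⁻²·a⁻¹
copper: temperature factor f = -0.080·(8.9) = -0.7120
  sulphur-dioxide contribution → 0.4112 μm/a
  chloride contribution → 0.969 μm/a
  ⇒ r_corr(copper) = 1.38 μm/a
  mass loss = 1.38 μm/a × 8.96 g/cm³ = 12.37 g·m⁻²·a⁻¹
Ordering by g·m⁻²·a⁻¹: copper (12.4) > zinc (9.73)

copper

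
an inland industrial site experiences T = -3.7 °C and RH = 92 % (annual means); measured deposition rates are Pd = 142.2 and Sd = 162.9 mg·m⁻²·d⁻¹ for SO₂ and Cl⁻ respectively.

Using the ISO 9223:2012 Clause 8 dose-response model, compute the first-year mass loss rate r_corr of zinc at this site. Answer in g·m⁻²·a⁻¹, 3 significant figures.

r_corr = 36.8 g·m⁻²·a⁻¹

zinc: T≤10 °C ⇒ hinge +0.038·(-3.7−10) = -0.5206
  Pd branch = 0.0129·Pd^0.44·e^(0.046·RH+f) = 4.674 μm/a
  Sd branch = 0.0175·Sd^0.57·e^(0.008·RH+0.085·T) = 0.4863 μm/a
  sum: 4.674 + 0.4863 → r_corr = 5.16 μm/a
Convert to mass loss: 5.16 μm/a × 7.14 g/cm³ = 36.85 g·m⁻²·a⁻¹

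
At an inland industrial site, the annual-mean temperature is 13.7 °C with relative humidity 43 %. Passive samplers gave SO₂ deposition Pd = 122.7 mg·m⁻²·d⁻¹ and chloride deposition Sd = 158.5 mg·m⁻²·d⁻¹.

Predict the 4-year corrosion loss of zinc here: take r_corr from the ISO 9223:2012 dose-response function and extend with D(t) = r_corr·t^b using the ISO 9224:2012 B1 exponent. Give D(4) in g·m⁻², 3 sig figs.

D(4) = 44.4 g·m⁻²

zinc: T>10 °C ⇒ hinge -0.071·(13.7−10) = -0.2627
  sulphur-dioxide contribution → 0.5952 μm/a
  chloride contribution → 1.42 μm/a
  total first-year rate 2.015 μm/a
ISO 9224: D(t) = r_corr · t^b with b = 0.813 (zinc, B1)
  D(4) = 2.015 × 4^0.813 = 2.015 × 3.087 = 6.219 μm
  Mass loss = 6.219 μm × 7.14 g/cm³ = 44.4 g·m⁻²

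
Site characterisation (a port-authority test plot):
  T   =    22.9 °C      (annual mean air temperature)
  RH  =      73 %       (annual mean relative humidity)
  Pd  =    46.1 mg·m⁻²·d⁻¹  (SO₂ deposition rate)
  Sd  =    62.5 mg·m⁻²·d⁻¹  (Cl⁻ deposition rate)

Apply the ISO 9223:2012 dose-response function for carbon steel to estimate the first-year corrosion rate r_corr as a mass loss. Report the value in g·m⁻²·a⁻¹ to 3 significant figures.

r_corr = 508 g·m⁻²·a⁻¹

carbon steel: T>10 °C ⇒ hinge -0.054·(22.9−10) = -0.6966
  sulphur-dioxide contribution → 27.84 μm/a
  chloride contribution → 36.82 μm/a
  ⇒ r_corr(carbon steel) = 64.66 μm/a
Convert to mass loss: 64.66 μm/a × 7.85 g/cm³ = 507.6 g·m⁻²·a⁻¹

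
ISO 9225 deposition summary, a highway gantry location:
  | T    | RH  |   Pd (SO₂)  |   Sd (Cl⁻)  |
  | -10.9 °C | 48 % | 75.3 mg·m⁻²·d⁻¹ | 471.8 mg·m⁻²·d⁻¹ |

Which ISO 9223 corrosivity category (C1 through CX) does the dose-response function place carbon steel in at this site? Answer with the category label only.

C2

carbon steel: T≤10 °C ⇒ hinge +0.150·(-10.9−10) = -3.1350
  SO₂ term: 1.77·75.3^0.52·exp(0.02·48-3.1350) = 1.902
  Cl⁻ term: 0.102·471.8^0.62·exp(0.033·48+0.04·-10.9) = 14.62
  r_corr = 1.902 + 14.62 = 16.52 μm/a
16.5 μm/a falls in (1.3, 25] for carbon steel → category C2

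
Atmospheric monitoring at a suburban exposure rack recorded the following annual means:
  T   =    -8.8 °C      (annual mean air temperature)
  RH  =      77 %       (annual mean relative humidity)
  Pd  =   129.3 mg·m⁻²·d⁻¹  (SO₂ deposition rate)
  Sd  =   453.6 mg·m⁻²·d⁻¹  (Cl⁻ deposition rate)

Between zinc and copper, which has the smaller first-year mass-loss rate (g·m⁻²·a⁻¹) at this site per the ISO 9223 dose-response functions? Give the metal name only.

copper

zinc: T≤10 °C ⇒ hinge +0.038·(-8.8−10) = -0.7144
  Pd branch = 0.0129·Pd^0.44·e^(0.046·RH+f) = 1.852 μm/a
  Cl⁻ term: 0.0175·453.6^0.57·exp(0.008·77+0.085·-8.8) = 0.5012
  sum: 1.852 + 0.5012 → r_corr = 2.353 μm/a
  mass loss = 2.353 μm/a × 7.14 g/cm³ = 16.8 g·m⁻²·a⁻¹
copper: T≤10 °C ⇒ hinge +0.126·(-8.8−10) = -2.3688
  SO₂ term: 0.0053·129.3^0.26·exp(0.059·77-2.3688) = 0.165
  Sd branch = 0.01025·Sd^0.27·e^(0.036·RH+0.049·T) = 0.5554 μm/a
  r_corr = 0.165 + 0.5554 = 0.7204 μm/a
  mass loss = 0.7204 μm/a × 8.96 g/cm³ = 6.455 g·m⁻²·a⁻¹
Ordering by g·m⁻²·a⁻¹: zinc (16.8) > copper (6.46)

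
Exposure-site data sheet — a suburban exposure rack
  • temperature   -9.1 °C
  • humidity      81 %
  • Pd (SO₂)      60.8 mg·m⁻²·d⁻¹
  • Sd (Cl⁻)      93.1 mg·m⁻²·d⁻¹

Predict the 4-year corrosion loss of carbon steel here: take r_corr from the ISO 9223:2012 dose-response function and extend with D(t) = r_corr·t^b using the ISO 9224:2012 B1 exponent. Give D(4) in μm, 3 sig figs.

carbon steel: T≤10 °C ⇒ hinge +0.150·(-9.1−10) = -2.8650
  sulphur-dioxide contribution → 4.314 μm/a
  chloride contribution → 17.07 μm/a
  total first-year rate 21.38 μm/a
Power-law: D(4) = r_corr · 4^0.523
  D(4) = 21.38 × 4^0.523 = 21.38 × 2.065 = 44.15 μm

D(4) = 44.1 μm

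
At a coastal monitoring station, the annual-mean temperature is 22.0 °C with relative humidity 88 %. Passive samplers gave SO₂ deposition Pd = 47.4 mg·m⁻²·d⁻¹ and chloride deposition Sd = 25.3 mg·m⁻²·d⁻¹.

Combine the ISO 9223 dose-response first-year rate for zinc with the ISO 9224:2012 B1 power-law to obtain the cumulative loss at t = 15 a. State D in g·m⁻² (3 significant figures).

zinc: T>10 °C ⇒ hinge -0.071·(22.0−10) = -0.8520
  sulphur-dioxide contribution → 1.722 μm/a
  chloride contribution → 1.448 μm/a
  total first-year rate 3.169 μm/a
Power-law: D(15) = r_corr · 15^0.813
  D(15) = 3.169 × 15^0.813 = 3.169 × 9.04 = 28.65 μm
  Mass loss = 28.65 μm × 7.14 g/cm³ = 204.6 g·m⁻²

D(15) = 205 g·m⁻²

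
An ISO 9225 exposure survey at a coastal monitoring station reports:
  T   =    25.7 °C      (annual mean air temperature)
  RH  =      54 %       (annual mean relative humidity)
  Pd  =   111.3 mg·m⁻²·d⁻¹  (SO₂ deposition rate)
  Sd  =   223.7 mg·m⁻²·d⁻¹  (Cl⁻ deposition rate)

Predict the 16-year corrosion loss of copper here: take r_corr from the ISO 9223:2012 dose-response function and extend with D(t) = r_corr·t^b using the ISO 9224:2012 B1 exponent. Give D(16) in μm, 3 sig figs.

D(16) = 7.70 μm

copper: f(T) = -0.080·(T−10) [T>10 °C] = -1.2560
  SO₂ term: 0.0053·111.3^0.26·exp(0.059·54-1.2560) = 0.1243
  Cl⁻ term: 0.01025·223.7^0.27·exp(0.036·54+0.049·25.7) = 1.087
  r_corr = 0.1243 + 1.087 = 1.212 μm/a
Power-law: D(16) = r_corr · 16^0.667
  D(16) = 1.212 × 16^0.667 = 1.212 × 6.355 = 7.7 μm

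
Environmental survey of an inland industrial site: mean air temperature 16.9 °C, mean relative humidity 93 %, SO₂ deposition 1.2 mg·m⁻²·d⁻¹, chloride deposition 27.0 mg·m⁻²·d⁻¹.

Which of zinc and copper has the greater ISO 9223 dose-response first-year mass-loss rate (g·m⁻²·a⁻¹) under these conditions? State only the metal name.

zinc: temperature factor f = -0.071·(6.9) = -0.4899
  Pd branch = 0.0129·Pd^0.44·e^(0.046·RH+f) = 0.6174 μm/a
  Cl⁻ term: 0.0175·27.0^0.57·exp(0.008·93+0.085·16.9) = 1.014
  sum: 0.6174 + 1.014 → r_corr = 1.631 μm/a
  mass loss = 1.631 μm/a × 7.14 g/cm³ = 11.65 g·m⁻²·a⁻¹
copper: temperature factor f = -0.080·(6.9) = -0.5520
  Pd branch = 0.0053·Pd^0.26·e^(0.059·RH+f) = 0.7729 μm/a
  Cl⁻ term: 0.01025·27.0^0.27·exp(0.036·93+0.049·16.9) = 1.625
  r_corr = 0.7729 + 1.625 = 2.398 μm/a
  mass loss = 2.398 μm/a × 8.96 g/cm³ = 21.48 g·m⁻²·a⁻¹
Ordering by g·m⁻²·a⁻¹: copper (21.5) > zinc (11.6)

copper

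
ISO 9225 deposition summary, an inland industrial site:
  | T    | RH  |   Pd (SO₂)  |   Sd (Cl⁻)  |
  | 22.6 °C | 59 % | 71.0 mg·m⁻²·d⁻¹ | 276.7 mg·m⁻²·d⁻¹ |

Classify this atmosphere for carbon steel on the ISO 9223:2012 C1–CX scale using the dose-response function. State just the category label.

carbon steel: temperature factor f = -0.054·(12.6) = -0.6804
  SO₂ term: 1.77·71.0^0.52·exp(0.02·59-0.6804) = 26.77
  Sd branch = 0.102·Sd^0.62·e^(0.033·RH+0.04·T) = 57.65 μm/a
  r_corr = 26.77 + 57.65 = 84.42 μm/a
Category bounds: 80…200 μm/a bracket r_corr ⇒ C5

C5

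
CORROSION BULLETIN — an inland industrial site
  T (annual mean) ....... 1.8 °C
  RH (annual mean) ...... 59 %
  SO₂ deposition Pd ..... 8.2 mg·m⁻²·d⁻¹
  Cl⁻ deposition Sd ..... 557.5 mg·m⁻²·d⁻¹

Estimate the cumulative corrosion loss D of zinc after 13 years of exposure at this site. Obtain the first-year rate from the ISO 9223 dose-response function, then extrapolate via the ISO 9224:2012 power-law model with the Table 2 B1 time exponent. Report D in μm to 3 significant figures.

D(13) = 12.6 μm

zinc: T≤10 °C ⇒ hinge +0.038·(1.8−10) = -0.3116
  sulphur-dioxide contribution → 0.3598 μm/a
  chloride contribution → 1.202 μm/a
  total first-year rate 1.562 μm/a
Power-law: D(13) = r_corr · 13^0.813
  D(13) = 1.562 × 13^0.813 = 1.562 × 8.047 = 12.57 μm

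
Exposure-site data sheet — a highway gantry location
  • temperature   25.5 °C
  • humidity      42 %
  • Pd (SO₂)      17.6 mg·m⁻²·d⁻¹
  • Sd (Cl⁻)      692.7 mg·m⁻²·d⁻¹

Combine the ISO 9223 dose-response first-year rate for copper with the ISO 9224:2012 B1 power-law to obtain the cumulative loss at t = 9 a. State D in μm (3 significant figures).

copper: T>10 °C ⇒ hinge -0.080·(25.5−10) = -1.2400
  Pd branch = 0.0053·Pd^0.26·e^(0.059·RH+f) = 0.03853 μm/a
  Cl⁻ term: 0.01025·692.7^0.27·exp(0.036·42+0.049·25.5) = 0.9484
  r_corr = 0.03853 + 0.9484 = 0.9869 μm/a
Long-term exponent b (ISO 9224 Table 2, B1) = 0.667
  D(9) = 0.9869 × 9^0.667 = 0.9869 × 4.33 = 4.273 μm

D(9) = 4.27 μm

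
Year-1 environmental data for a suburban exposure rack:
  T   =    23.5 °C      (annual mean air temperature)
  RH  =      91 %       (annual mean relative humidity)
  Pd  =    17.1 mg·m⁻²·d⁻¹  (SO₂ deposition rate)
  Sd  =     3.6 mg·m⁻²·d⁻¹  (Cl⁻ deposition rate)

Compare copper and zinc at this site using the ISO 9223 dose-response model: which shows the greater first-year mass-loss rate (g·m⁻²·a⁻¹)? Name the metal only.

copper

copper: T>10 °C ⇒ hinge -0.080·(23.5−10) = -1.0800
  sulphur-dioxide contribution → 0.8082 μm/a
  chloride contribution → 1.213 μm/a
  total first-year rate 2.021 μm/a
  mass loss = 2.021 μm/a × 8.96 g/cm³ = 18.11 g·m⁻²·a⁻¹
zinc: f(T) = -0.071·(T−10) [T>10 °C] = -0.9585
  sulphur-dioxide contribution → 1.134 μm/a
  chloride contribution → 0.5544 μm/a
  total first-year rate 1.689 μm/a
  mass loss = 1.689 μm/a × 7.14 g/cm³ = 12.06 g·m⁻²·a⁻¹
Ordering by g·m⁻²·a⁻¹: copper (18.1) > zinc (12.1)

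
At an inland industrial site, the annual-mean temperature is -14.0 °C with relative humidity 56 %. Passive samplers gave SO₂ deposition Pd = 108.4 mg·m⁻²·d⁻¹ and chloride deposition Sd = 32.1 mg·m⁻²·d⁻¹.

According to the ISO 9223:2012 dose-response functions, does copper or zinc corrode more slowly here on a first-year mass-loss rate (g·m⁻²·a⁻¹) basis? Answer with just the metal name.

copper

copper: T≤10 °C ⇒ hinge +0.126·(-14.0−10) = -3.0240
  SO₂ term: 0.0053·108.4^0.26·exp(0.059·56-3.0240) = 0.02371
  Cl⁻ term: 0.01025·32.1^0.27·exp(0.036·56+0.049·-14.0) = 0.09888
  r_corr = 0.02371 + 0.09888 = 0.1226 μm/a
  mass loss = 0.1226 μm/a × 8.96 g/cm³ = 1.098 g·m⁻²·a⁻¹
zinc: f(T) = +0.038·(T−10) [T≤10 °C] = -0.9120
  Pd branch = 0.0129·Pd^0.44·e^(0.046·RH+f) = 0.5354 μm/a
  Cl⁻ term: 0.0175·32.1^0.57·exp(0.008·56+0.085·-14.0) = 0.06019
  r_corr = 0.5354 + 0.06019 = 0.5956 μm/a
  mass loss = 0.5956 μm/a × 7.14 g/cm³ = 4.252 g·m⁻²·a⁻¹
Ordering by g·m⁻²·a⁻¹: zinc (4.25) > copper (1.1)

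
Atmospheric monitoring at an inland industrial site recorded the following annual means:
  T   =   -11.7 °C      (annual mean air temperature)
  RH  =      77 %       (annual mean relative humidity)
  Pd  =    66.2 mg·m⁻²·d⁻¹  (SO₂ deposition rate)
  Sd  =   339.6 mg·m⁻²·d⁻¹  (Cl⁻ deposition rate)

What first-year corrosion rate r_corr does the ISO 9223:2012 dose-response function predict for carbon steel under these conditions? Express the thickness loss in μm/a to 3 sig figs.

r_corr = 32.9 μm/a

carbon steel: T≤10 °C ⇒ hinge +0.150·(-11.7−10) = -3.2550
  Pd branch = 1.77·Pd^0.52·e^(0.02·RH+f) = 2.818 μm/a
  Cl⁻ term: 0.102·339.6^0.62·exp(0.033·77+0.04·-11.7) = 30.07
  sum: 2.818 + 30.07 → r_corr = 32.89 μm/a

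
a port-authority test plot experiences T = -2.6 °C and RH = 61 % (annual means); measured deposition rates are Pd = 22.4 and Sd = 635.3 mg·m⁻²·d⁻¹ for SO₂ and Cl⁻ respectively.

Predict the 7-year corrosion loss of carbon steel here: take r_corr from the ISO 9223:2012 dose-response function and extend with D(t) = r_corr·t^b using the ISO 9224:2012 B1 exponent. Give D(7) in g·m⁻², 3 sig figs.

carbon steel: temperature factor f = +0.150·(-12.6) = -1.8900
  sulphur-dioxide contribution → 4.562 μm/a
  chloride contribution → 37.63 μm/a
  total first-year rate 42.19 μm/a
Power-law: D(7) = r_corr · 7^0.523
  D(7) = 42.19 × 7^0.523 = 42.19 × 2.767 = 116.7 μm
  Mass loss = 116.7 μm × 7.85 g/cm³ = 916.4 g·m⁻²

D(7) = 916 g·m⁻²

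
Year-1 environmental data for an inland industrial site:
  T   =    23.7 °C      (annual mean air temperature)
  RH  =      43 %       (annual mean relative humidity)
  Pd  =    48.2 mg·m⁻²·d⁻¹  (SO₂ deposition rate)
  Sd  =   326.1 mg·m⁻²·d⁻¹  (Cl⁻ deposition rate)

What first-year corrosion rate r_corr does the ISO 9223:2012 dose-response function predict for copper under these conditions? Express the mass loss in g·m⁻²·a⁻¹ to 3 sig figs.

r_corr = 7.13 g·m⁻²·a⁻¹

copper: temperature factor f = -0.080·(13.7) = -1.0960
  Pd branch = 0.0053·Pd^0.26·e^(0.059·RH+f) = 0.06133 μm/a
  Cl⁻ term: 0.01025·326.1^0.27·exp(0.036·43+0.049·23.7) = 0.7345
  sum: 0.06133 + 0.7345 → r_corr = 0.7958 μm/a
Convert to mass loss: 0.7958 μm/a × 8.96 g/cm³ = 7.13 g·m⁻²·a⁻¹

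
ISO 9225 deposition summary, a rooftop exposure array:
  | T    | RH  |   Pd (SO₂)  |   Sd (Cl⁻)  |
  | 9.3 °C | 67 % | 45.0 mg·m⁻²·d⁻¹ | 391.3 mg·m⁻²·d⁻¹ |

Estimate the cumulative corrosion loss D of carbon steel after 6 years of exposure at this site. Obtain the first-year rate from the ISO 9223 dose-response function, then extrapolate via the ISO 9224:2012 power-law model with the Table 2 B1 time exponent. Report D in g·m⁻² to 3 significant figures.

D(6) = 1.98e+03 g·m⁻²

carbon steel: f(T) = +0.150·(T−10) [T≤10 °C] = -0.1050
  SO₂ term: 1.77·45.0^0.52·exp(0.02·67-0.1050) = 44.06
  Sd branch = 0.102·Sd^0.62·e^(0.033·RH+0.04·T) = 54.67 μm/a
  sum: 44.06 + 54.67 → r_corr = 98.72 μm/a
Long-term exponent b (ISO 9224 Table 2, B1) = 0.523
  D(6) = 98.72 × 6^0.523 = 98.72 × 2.553 = 252 μm
  Mass loss = 252 μm × 7.85 g/cm³ = 1978 g·m⁻²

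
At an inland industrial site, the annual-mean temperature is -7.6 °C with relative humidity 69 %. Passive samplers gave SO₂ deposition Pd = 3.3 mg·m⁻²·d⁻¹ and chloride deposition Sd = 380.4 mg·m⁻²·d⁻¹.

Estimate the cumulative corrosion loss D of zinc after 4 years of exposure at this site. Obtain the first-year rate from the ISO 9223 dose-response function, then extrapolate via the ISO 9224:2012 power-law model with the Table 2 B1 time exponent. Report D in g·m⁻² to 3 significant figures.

D(4) = 16.3 g·m⁻²

zinc: temperature factor f = +0.038·(-17.6) = -0.6688
  Pd branch = 0.0129·Pd^0.44·e^(0.046·RH+f) = 0.2671 μm/a
  Cl⁻ term: 0.0175·380.4^0.57·exp(0.008·69+0.085·-7.6) = 0.4709
  sum: 0.2671 + 0.4709 → r_corr = 0.7381 μm/a
ISO 9224: D(t) = r_corr · t^b with b = 0.813 (zinc, B1)
  D(4) = 0.7381 × 4^0.813 = 0.7381 × 3.087 = 2.278 μm
  Mass loss = 2.278 μm × 7.14 g/cm³ = 16.27 g·m⁻²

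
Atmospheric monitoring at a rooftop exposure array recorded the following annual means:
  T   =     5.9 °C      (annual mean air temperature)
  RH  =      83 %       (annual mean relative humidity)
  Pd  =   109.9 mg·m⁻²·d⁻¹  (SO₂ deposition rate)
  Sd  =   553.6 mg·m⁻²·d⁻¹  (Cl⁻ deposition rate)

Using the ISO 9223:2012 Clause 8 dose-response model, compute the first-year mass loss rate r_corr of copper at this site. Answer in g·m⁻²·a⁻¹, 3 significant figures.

r_corr = 26.3 g·m⁻²·a⁻¹

copper: T≤10 °C ⇒ hinge +0.126·(5.9−10) = -0.5166
  Pd branch = 0.0053·Pd^0.26·e^(0.059·RH+f) = 1.437 μm/a
  Sd branch = 0.01025·Sd^0.27·e^(0.036·RH+0.049·T) = 1.495 μm/a
  r_corr = 1.437 + 1.495 = 2.931 μm/a
Convert to mass loss: 2.931 μm/a × 8.96 g/cm³ = 26.27 g·m⁻²·a⁻¹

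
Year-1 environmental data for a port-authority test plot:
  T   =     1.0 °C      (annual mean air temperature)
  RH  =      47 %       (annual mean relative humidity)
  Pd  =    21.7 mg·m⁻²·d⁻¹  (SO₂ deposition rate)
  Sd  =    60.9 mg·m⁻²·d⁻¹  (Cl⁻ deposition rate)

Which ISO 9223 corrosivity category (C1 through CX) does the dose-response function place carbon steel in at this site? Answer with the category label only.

C2

carbon steel: f(T) = +0.150·(T−10) [T≤10 °C] = -1.3500
  Pd branch = 1.77·Pd^0.52·e^(0.02·RH+f) = 5.819 μm/a
  Cl⁻ term: 0.102·60.9^0.62·exp(0.033·47+0.04·1.0) = 6.398
  r_corr = 5.819 + 6.398 = 12.22 μm/a
Category bounds: 1.3…25 μm/a bracket r_corr ⇒ C2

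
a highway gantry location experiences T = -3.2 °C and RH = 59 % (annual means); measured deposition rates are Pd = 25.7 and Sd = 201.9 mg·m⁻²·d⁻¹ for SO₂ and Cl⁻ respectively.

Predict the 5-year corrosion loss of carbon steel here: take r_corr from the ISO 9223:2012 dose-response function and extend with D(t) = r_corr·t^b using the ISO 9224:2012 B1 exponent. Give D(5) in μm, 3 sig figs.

D(5) = 49.2 μm

carbon steel: T≤10 °C ⇒ hinge +0.150·(-3.2−10) = -1.9800
  Pd branch = 1.77·Pd^0.52·e^(0.02·RH+f) = 4.302 μm/a
  Cl⁻ term: 0.102·201.9^0.62·exp(0.033·59+0.04·-3.2) = 16.9
  r_corr = 4.302 + 16.9 = 21.2 μm/a
ISO 9224: D(t) = r_corr · t^b with b = 0.523 (carbon steel, B1)
  D(5) = 21.2 × 5^0.523 = 21.2 × 2.32 = 49.19 μm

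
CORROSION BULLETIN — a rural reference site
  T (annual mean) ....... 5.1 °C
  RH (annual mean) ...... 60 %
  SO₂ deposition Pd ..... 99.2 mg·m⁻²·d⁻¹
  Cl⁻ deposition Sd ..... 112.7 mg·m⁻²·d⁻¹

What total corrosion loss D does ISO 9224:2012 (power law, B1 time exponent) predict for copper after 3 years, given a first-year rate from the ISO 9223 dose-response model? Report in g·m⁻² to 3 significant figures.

copper: f(T) = +0.126·(T−10) [T≤10 °C] = -0.6174
  Pd branch = 0.0053·Pd^0.26·e^(0.059·RH+f) = 0.3256 μm/a
  Sd branch = 0.01025·Sd^0.27·e^(0.036·RH+0.049·T) = 0.4086 μm/a
  sum: 0.3256 + 0.4086 → r_corr = 0.7342 μm/a
ISO 9224: D(t) = r_corr · t^b with b = 0.667 (copper, B1)
  D(3) = 0.7342 × 3^0.667 = 0.7342 × 2.081 = 1.528 μm
  Mass loss = 1.528 μm × 8.96 g/cm³ = 13.69 g·m⁻²

D(3) = 13.7 g·m⁻²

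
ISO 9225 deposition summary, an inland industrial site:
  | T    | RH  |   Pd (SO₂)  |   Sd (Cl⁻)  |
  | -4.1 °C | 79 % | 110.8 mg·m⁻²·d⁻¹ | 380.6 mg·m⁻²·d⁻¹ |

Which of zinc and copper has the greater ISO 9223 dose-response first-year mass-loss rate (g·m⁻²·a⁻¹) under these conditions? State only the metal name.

zinc: T≤10 °C ⇒ hinge +0.038·(-4.1−10) = -0.5358
  Pd branch = 0.0129·Pd^0.44·e^(0.046·RH+f) = 2.268 μm/a
  Sd branch = 0.0175·Sd^0.57·e^(0.008·RH+0.085·T) = 0.6871 μm/a
  sum: 2.268 + 0.6871 → r_corr = 2.956 μm/a
  mass loss = 2.956 μm/a × 7.14 g/cm³ = 21.1 g·m⁻²·a⁻¹
copper: f(T) = +0.126·(T−10) [T≤10 °C] = -1.7766
  SO₂ term: 0.0053·110.8^0.26·exp(0.059·79-1.7766) = 0.3225
  Cl⁻ term: 0.01025·380.6^0.27·exp(0.036·79+0.049·-4.1) = 0.7167
  sum: 0.3225 + 0.7167 → r_corr = 1.039 μm/a
  mass loss = 1.039 μm/a × 8.96 g/cm³ = 9.311 g·m⁻²·a⁻¹
Ordering by g·m⁻²·a⁻¹: zinc (21.1) > copper (9.31)

zinc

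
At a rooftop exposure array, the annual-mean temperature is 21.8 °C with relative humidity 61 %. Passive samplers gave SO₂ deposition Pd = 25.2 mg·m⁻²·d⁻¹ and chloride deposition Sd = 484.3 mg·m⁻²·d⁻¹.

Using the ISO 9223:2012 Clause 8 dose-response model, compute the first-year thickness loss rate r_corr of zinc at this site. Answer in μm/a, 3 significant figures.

zinc: f(T) = -0.071·(T−10) [T>10 °C] = -0.8378
  sulphur-dioxide contribution → 0.3819 μm/a
  chloride contribution → 6.169 μm/a
  total first-year rate 6.551 μm/a

r_corr = 6.55 μm/a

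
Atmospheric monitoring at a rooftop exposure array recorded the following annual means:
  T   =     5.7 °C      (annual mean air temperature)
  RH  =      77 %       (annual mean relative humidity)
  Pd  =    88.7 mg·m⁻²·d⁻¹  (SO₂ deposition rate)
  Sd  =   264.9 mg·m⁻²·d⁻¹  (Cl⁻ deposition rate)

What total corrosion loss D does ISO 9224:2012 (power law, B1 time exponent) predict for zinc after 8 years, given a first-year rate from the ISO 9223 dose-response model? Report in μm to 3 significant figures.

D(8) = 21.6 μm

zinc: f(T) = +0.038·(T−10) [T≤10 °C] = -0.1634
  SO₂ term: 0.0129·88.7^0.44·exp(0.046·77-0.1634) = 2.723
  Cl⁻ term: 0.0175·264.9^0.57·exp(0.008·77+0.085·5.7) = 1.265
  sum: 2.723 + 1.265 → r_corr = 3.988 μm/a
Long-term exponent b (ISO 9224 Table 2, B1) = 0.813
  D(8) = 3.988 × 8^0.813 = 3.988 × 5.423 = 21.62 μm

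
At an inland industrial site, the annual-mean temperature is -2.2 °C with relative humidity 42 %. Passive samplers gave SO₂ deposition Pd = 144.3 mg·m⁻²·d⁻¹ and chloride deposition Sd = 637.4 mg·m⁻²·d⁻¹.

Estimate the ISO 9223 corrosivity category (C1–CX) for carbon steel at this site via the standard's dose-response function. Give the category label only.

C3

carbon steel: temperature factor f = +0.150·(-12.2) = -1.8300
  SO₂ term: 1.77·144.3^0.52·exp(0.02·42-1.8300) = 8.727
  Sd branch = 0.102·Sd^0.62·e^(0.033·RH+0.04·T) = 20.47 μm/a
  r_corr = 8.727 + 20.47 = 29.19 μm/a
ISO 9223 Table 2 (carbon steel): 25 < 29.2 ≤ 50 μm/a ⇒ C3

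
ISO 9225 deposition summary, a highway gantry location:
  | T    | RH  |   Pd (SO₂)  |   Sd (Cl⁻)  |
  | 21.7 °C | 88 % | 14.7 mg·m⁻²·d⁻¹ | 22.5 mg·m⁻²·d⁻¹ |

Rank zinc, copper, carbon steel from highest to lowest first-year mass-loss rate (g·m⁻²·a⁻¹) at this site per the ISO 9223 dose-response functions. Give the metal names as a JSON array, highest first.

["carbon steel", "copper", "zinc"]

zinc: T>10 °C ⇒ hinge -0.071·(21.7−10) = -0.8307
  SO₂ term: 0.0129·14.7^0.44·exp(0.046·88-0.8307) = 1.051
  Cl⁻ term: 0.0175·22.5^0.57·exp(0.008·88+0.085·21.7) = 1.32
  sum: 1.051 + 1.32 → r_corr = 2.371 μm/a
  mass loss = 2.371 μm/a × 7.14 g/cm³ = 16.93 g·m⁻²·a⁻¹
copper: temperature factor f = -0.080·(11.7) = -0.9360
  Pd branch = 0.0053·Pd^0.26·e^(0.059·RH+f) = 0.7519 μm/a
  Sd branch = 0.01025·Sd^0.27·e^(0.036·RH+0.049·T) = 1.635 μm/a
  r_corr = 0.7519 + 1.635 = 2.387 μm/a
  mass loss = 2.387 μm/a × 8.96 g/cm³ = 21.38 g·m⁻²·a⁻¹
carbon steel: f(T) = -0.054·(T−10) [T>10 °C] = -0.6318
  SO₂ term: 1.77·14.7^0.52·exp(0.02·88-0.6318) = 22.13
  Cl⁻ term: 0.102·22.5^0.62·exp(0.033·88+0.04·21.7) = 30.56
  sum: 22.13 + 30.56 → r_corr = 52.69 μm/a
  mass loss = 52.69 μm/a × 7.85 g/cm³ = 413.6 g·m⁻²·a⁻¹
Ordering by g·m⁻²·a⁻¹: carbon steel (414) > copper (21.4) > zinc (16.9)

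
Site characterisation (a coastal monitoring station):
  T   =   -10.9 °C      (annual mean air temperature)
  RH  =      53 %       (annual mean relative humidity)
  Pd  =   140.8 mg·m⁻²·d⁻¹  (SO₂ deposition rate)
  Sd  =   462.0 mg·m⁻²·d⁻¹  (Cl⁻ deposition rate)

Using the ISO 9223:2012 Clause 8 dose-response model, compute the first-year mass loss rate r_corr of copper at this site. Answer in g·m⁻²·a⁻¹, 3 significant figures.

copper: f(T) = +0.126·(T−10) [T≤10 °C] = -2.6334
  Pd branch = 0.0053·Pd^0.26·e^(0.059·RH+f) = 0.03143 μm/a
  Cl⁻ term: 0.01025·462.0^0.27·exp(0.036·53+0.049·-10.9) = 0.2123
  r_corr = 0.03143 + 0.2123 = 0.2437 μm/a
Convert to mass loss: 0.2437 μm/a × 8.96 g/cm³ = 2.183 g·m⁻²·a⁻¹

r_corr = 2.18 g·m⁻²·a⁻¹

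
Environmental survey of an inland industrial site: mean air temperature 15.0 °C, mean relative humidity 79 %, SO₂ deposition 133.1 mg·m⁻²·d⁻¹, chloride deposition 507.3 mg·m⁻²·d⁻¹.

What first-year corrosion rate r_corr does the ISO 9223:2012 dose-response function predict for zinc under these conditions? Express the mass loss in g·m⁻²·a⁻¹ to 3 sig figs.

r_corr = 50.3 g·m⁻²·a⁻¹

zinc: f(T) = -0.071·(T−10) [T>10 °C] = -0.3550
  sulphur-dioxide contribution → 2.946 μm/a
  chloride contribution → 4.104 μm/a
  ⇒ r_corr(zinc) = 7.051 μm/a
Convert to mass loss: 7.051 μm/a × 7.14 g/cm³ = 50.34 g·m⁻²·a⁻¹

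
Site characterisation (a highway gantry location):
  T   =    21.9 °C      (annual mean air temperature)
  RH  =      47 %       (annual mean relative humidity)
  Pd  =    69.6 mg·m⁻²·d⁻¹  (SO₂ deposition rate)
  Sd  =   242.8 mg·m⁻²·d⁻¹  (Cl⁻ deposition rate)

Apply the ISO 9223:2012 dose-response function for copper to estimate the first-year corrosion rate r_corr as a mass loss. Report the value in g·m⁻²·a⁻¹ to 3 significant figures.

copper: temperature factor f = -0.080·(11.9) = -0.9520
  sulphur-dioxide contribution → 0.09867 μm/a
  chloride contribution → 0.7171 μm/a
  total first-year rate 0.8158 μm/a
Convert to mass loss: 0.8158 μm/a × 8.96 g/cm³ = 7.31 g·m⁻²·a⁻¹

r_corr = 7.31 g·m⁻²·a⁻¹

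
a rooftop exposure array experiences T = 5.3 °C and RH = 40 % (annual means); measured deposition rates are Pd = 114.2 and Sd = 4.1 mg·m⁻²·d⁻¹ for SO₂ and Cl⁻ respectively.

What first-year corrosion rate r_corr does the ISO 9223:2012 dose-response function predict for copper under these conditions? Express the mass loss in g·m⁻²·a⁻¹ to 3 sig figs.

copper: f(T) = +0.126·(T−10) [T≤10 °C] = -0.5922
  SO₂ term: 0.0053·114.2^0.26·exp(0.059·40-0.5922) = 0.1064
  Cl⁻ term: 0.01025·4.1^0.27·exp(0.036·40+0.049·5.3) = 0.0821
  r_corr = 0.1064 + 0.0821 = 0.1885 μm/a
Convert to mass loss: 0.1885 μm/a × 8.96 g/cm³ = 1.689 g·m⁻²·a⁻¹

r_corr = 1.69 g·m⁻²·a⁻¹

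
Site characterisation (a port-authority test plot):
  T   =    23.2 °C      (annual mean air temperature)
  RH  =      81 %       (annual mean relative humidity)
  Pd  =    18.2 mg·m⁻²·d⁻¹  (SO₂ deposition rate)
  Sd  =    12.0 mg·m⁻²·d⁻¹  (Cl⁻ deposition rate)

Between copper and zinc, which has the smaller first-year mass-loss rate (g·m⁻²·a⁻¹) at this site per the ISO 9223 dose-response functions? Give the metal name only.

copper: T>10 °C ⇒ hinge -0.080·(23.2−10) = -1.0560
  SO₂ term: 0.0053·18.2^0.26·exp(0.059·81-1.0560) = 0.4664
  Cl⁻ term: 0.01025·12.0^0.27·exp(0.036·81+0.049·23.2) = 1.154
  r_corr = 0.4664 + 1.154 = 1.62 μm/a
  mass loss = 1.62 μm/a × 8.96 g/cm³ = 14.52 g·m⁻²·a⁻¹
zinc: T>10 °C ⇒ hinge -0.071·(23.2−10) = -0.9372
  Pd branch = 0.0129·Pd^0.44·e^(0.046·RH+f) = 0.7519 μm/a
  Cl⁻ term: 0.0175·12.0^0.57·exp(0.008·81+0.085·23.2) = 0.9909
  r_corr = 0.7519 + 0.9909 = 1.743 μm/a
  mass loss = 1.743 μm/a × 7.14 g/cm³ = 12.44 g·m⁻²·a⁻¹
Ordering by g·m⁻²·a⁻¹: copper (14.5) > zinc (12.4)

zinc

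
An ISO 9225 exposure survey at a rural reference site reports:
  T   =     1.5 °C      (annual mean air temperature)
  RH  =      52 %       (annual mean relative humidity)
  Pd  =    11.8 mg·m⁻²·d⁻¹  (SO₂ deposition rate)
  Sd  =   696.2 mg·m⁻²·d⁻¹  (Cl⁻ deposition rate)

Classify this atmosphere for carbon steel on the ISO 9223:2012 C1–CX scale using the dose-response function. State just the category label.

carbon steel: f(T) = +0.150·(T−10) [T≤10 °C] = -1.2750
  Pd branch = 1.77·Pd^0.52·e^(0.02·RH+f) = 5.05 μm/a
  Sd branch = 0.102·Sd^0.62·e^(0.033·RH+0.04·T) = 34.87 μm/a
  sum: 5.05 + 34.87 → r_corr = 39.92 μm/a
ISO 9223 Table 2 (carbon steel): 25 < 39.9 ≤ 50 μm/a ⇒ C3

C3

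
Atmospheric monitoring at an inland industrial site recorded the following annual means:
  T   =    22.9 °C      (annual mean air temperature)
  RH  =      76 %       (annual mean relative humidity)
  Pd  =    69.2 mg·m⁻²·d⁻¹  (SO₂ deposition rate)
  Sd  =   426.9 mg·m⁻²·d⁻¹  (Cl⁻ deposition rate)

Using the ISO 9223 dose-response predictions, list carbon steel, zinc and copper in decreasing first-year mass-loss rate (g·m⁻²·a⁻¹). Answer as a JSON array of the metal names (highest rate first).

["carbon steel", "zinc", "copper"]

carbon steel: temperature factor f = -0.054·(12.9) = -0.6966
  Pd branch = 1.77·Pd^0.52·e^(0.02·RH+f) = 36.51 μm/a
  Cl⁻ term: 0.102·426.9^0.62·exp(0.033·76+0.04·22.9) = 133.8
  sum: 36.51 + 133.8 → r_corr = 170.3 μm/a
  mass loss = 170.3 μm/a × 7.85 g/cm³ = 1337 g·m⁻²·a⁻¹
zinc: temperature factor f = -0.071·(12.9) = -0.9159
  SO₂ term: 0.0129·69.2^0.44·exp(0.046·76-0.9159) = 1.098
  Sd branch = 0.0175·Sd^0.57·e^(0.008·RH+0.085·T) = 7.108 μm/a
  sum: 1.098 + 7.108 → r_corr = 8.206 μm/a
  mass loss = 8.206 μm/a × 7.14 g/cm³ = 58.59 g·m⁻²·a⁻¹
copper: T>10 °C ⇒ hinge -0.080·(22.9−10) = -1.0320
  Pd branch = 0.0053·Pd^0.26·e^(0.059·RH+f) = 0.5034 μm/a
  Sd branch = 0.01025·Sd^0.27·e^(0.036·RH+0.049·T) = 2.492 μm/a
  sum: 0.5034 + 2.492 → r_corr = 2.995 μm/a
  mass loss = 2.995 μm/a × 8.96 g/cm³ = 26.83 g·m⁻²·a⁻¹
Ordering by g·m⁻²·a⁻¹: carbon steel (1340) > zinc (58.6) > copper (26.8)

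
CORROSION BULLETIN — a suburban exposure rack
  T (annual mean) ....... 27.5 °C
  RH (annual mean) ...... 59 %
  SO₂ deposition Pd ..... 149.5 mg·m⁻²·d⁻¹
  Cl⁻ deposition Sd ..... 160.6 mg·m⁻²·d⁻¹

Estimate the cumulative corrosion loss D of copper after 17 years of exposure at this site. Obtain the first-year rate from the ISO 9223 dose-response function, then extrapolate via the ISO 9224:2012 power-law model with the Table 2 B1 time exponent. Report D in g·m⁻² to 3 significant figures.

D(17) = 86.3 g·m⁻²

copper: f(T) = -0.080·(T−10) [T>10 °C] = -1.4000
  Pd branch = 0.0053·Pd^0.26·e^(0.059·RH+f) = 0.1561 μm/a
  Cl⁻ term: 0.01025·160.6^0.27·exp(0.036·59+0.049·27.5) = 1.3
  sum: 0.1561 + 1.3 → r_corr = 1.456 μm/a
ISO 9224: D(t) = r_corr · t^b with b = 0.667 (copper, B1)
  D(17) = 1.456 × 17^0.667 = 1.456 × 6.618 = 9.636 μm
  Mass loss = 9.636 μm × 8.96 g/cm³ = 86.34 g·m⁻²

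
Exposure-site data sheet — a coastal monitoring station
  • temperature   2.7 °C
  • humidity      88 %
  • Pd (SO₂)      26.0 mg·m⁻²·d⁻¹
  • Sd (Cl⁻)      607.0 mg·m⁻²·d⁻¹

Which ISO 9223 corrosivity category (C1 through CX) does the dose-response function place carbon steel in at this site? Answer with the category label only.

carbon steel: T≤10 °C ⇒ hinge +0.150·(2.7−10) = -1.0950
  SO₂ term: 1.77·26.0^0.52·exp(0.02·88-1.0950) = 18.73
  Cl⁻ term: 0.102·607.0^0.62·exp(0.033·88+0.04·2.7) = 110.2
  r_corr = 18.73 + 110.2 = 129 μm/a
Category bounds: 80…200 μm/a bracket r_corr ⇒ C5

C5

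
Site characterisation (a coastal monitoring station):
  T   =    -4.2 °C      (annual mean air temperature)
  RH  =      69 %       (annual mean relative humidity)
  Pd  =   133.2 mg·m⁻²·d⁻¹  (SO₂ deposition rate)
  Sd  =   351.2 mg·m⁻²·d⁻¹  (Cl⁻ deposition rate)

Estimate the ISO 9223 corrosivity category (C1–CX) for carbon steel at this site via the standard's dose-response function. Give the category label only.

carbon steel: f(T) = +0.150·(T−10) [T≤10 °C] = -2.1300
  SO₂ term: 1.77·133.2^0.52·exp(0.02·69-2.1300) = 10.64
  Sd branch = 0.102·Sd^0.62·e^(0.033·RH+0.04·T) = 31.83 μm/a
  sum: 10.64 + 31.83 → r_corr = 42.47 μm/a
ISO 9223 Table 2 (carbon steel): 25 < 42.5 ≤ 50 μm/a ⇒ C3

C3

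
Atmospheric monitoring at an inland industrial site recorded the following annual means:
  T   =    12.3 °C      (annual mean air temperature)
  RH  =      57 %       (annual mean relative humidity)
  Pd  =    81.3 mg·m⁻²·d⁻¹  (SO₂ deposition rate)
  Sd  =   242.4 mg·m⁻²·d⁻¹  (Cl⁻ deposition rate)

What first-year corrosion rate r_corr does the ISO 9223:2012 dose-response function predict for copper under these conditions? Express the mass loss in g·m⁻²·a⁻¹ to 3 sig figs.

copper: T>10 °C ⇒ hinge -0.080·(12.3−10) = -0.1840
  sulphur-dioxide contribution → 0.3995 μm/a
  chloride contribution → 0.6419 μm/a
  total first-year rate 1.041 μm/a
Convert to mass loss: 1.041 μm/a × 8.96 g/cm³ = 9.331 g·m⁻²·a⁻¹

r_corr = 9.33 g·m⁻²·a⁻¹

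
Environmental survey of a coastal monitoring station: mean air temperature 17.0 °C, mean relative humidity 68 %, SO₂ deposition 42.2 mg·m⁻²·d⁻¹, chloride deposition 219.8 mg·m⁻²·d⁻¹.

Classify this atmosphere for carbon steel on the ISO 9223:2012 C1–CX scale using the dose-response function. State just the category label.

carbon steel: f(T) = -0.054·(T−10) [T>10 °C] = -0.3780
  sulphur-dioxide contribution → 33.08 μm/a
  chloride contribution → 53.77 μm/a
  total first-year rate 86.85 μm/a
86.9 μm/a falls in (80, 200] for carbon steel → category C5

C5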